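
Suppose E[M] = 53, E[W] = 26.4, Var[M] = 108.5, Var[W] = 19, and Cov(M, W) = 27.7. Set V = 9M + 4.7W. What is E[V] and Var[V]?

E[V] = 601.08, Var[V] = 11551.63

E[V] = 9·E[M] + 4.7·E[W] = 9·53 + 4.7·26.4 = 601.08.
Var[V] = a²·Var[M] + b²·Var[W] + 2ab·Cov(M, W) with a = 9, b = 4.7.
= 9²·108.5 + 4.7²·19 + 2·9·4.7·27.7
= 8788.5 + 419.71 + 2343.42 = 11551.63.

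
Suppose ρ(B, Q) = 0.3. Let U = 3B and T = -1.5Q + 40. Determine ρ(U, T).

ρ(U, T) = -0.3

Linear rescalings preserve |correlation|; the slopes 3 and -1.5 have opposite signs, so the correlation flips sign: ρ(U, T) = −ρ(B, Q) = -0.3.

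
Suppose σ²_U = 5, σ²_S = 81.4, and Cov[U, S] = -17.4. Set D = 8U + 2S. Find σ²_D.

σ²_D = 88.8

σ²_D = a²·σ²_U + b²·σ²_S + 2ab·Cov[U, S] with a = 8, b = 2.
= 8²·5 + 2²·81.4 + 2·8·2·(-17.4)
= 320 + 325.6 + (-556.8) = 88.8.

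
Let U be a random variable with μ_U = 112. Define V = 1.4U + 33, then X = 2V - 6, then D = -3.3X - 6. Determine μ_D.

μ_D = -1238.88

μ_V = 1.4·112 + 33 = 189.8.
μ_X = 2·189.8 + (-6) = 373.6.
μ_D = (-3.3)·373.6 + (-6) = -1238.88.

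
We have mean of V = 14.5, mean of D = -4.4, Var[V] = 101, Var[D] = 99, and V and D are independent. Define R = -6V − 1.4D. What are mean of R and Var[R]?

mean of R = (-6)·mean of V + (-1.4)·mean of D = (-6)·14.5 + (-1.4)·(-4.4) = -80.84.
Var[R] = a²·Var[V] + b²·Var[D] + 2ab·covariance of V and D with a = -6, b = -1.4.
Independence gives covariance of V and D = 0.
= (-6)²·101 + (-1.4)²·99 + 2·(-6)·(-1.4)·0
= 3636 + 194.04 + 0 = 3830.04.

mean of R = -80.84, Var[R] = 3830.04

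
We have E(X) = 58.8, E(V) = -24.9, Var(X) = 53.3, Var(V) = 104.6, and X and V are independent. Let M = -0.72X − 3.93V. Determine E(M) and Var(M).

E(M) = (-0.72)·E(X) + (-3.93)·E(V) = (-0.72)·58.8 + (-3.93)·(-24.9) = 55.521.
Var(M) = a²·Var(X) + b²·Var(V) + 2ab·covariance of X and V with a = -0.72, b = -3.93.
Independence gives covariance of X and V = 0.
= (-0.72)²·53.3 + (-3.93)²·104.6 + 2·(-0.72)·(-3.93)·0
= 27.63072 + 1615.53654 + 0 = 1643.16726.

E(M) = 55.521, Var(M) = 1643.16726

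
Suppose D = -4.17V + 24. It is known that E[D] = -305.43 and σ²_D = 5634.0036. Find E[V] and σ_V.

E[V] = 79, σ_V = 18

From D = -4.17V + 24: E[D] = a·E[V] + b, so E[V] = (E[D] − b)/a = (-305.43 − 24)/(-4.17) = 79.
σ_D = √5634.0036 = 75.06.
σ_D = |a|·σ_V, so σ_V = 75.06/|-4.17| = 18.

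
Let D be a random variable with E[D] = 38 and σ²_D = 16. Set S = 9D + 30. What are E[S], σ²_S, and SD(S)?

S = 9D + 30 is linear with a = 9, b = 30.
E[S] = a·E[D] + b = 9·38 + 30 = 372.
σ²_S = a²·σ²_D = 9²·16 = 1296 (the additive constant 30 does not affect variance).
SD(D) = √16 = 4.
SD(S) = |a|·SD(D) = |9|·4 = 36.

E[S] = 372, σ²_S = 1296, SD(S) = 36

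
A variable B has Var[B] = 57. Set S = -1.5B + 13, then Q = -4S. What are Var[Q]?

Var[Q] = 2052

Var[S] = (-1.5)²·57 = 128.25.
Var[Q] = (-4)²·128.25 = 2052.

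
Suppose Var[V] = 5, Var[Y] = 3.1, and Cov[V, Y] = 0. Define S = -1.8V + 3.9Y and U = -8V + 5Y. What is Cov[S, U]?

Cov[S, U] = 132.45

By bilinearity, Cov[S, U] = ac·Var[V] + bd·Var[Y] + (ad+bc)·Cov[V, Y], with a=-1.8, b=3.9, c=-8, d=5.
ac·Var[V] = (-1.8)·(-8)·5 = 72
bd·Var[Y] = 3.9·5·3.1 = 60.45
(ad+bc)·Cov[V, Y] = (-40.2)·0 = 0
Cov[S, U] = 72 + 60.45 + 0 = 132.45.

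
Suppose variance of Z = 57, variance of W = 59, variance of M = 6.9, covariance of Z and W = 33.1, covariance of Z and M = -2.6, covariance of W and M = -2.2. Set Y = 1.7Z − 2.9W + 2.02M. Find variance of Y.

variance of Y = 370.62716

variance of Y = a²·variance of Z + b²·variance of W + c²·variance of M + 2ab·covariance of Z and W + 2ac·covariance of Z and M + 2bc·covariance of W and M, with a = 1.7, b = -2.9, c = 2.02.
= 164.73 + 496.19 + 28.15476 + (-326.366) + (-17.8568) + 25.7752
= 370.62716.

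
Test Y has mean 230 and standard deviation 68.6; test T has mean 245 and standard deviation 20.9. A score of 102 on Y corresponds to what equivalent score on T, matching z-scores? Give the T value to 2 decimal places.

z = (102 − 230)/68.6 ≈ -1.8659.
T = 245 + z·20.9 = 245 + (102 − 230)·20.9/68.6 ≈ 206.00.

T = 206.00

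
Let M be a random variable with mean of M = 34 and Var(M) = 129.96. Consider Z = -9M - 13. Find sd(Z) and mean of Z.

sd(Z) = 102.6, mean of Z = -319

Z = -9M - 13 is linear with a = -9, b = -13.
sd(M) = √129.96 = 11.4.
sd(Z) = |a|·sd(M) = |-9|·11.4 = 102.6.
mean of Z = a·mean of M + b = (-9)·34 + (-13) = -319.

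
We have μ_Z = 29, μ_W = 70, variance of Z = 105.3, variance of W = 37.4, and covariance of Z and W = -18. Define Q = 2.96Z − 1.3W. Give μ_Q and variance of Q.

μ_Q = 2.96·μ_Z + (-1.3)·μ_W = 2.96·29 + (-1.3)·70 = -5.16.
variance of Q = a²·variance of Z + b²·variance of W + 2ab·covariance of Z and W with a = 2.96, b = -1.3.
= 2.96²·105.3 + (-1.3)²·37.4 + 2·2.96·(-1.3)·(-18)
= 922.59648 + 63.206 + 138.528 = 1124.33048.

μ_Q = -5.16, variance of Q = 1124.33048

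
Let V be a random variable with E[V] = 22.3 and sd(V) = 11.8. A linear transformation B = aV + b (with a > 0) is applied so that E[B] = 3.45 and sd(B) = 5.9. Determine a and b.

sd(B) = a·sd(V) (a > 0), so a = 5.9/11.8 = 0.5.
E[B] = a·E[V] + b, so b = 3.45 − 0.5·22.3 = -7.7.

a = 0.5, b = -7.7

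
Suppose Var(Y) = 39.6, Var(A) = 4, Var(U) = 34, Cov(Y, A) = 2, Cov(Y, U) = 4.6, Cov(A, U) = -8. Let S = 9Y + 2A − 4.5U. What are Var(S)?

Var(S) = a²·Var(Y) + b²·Var(A) + c²·Var(U) + 2ab·Cov(Y, A) + 2ac·Cov(Y, U) + 2bc·Cov(A, U), with a = 9, b = 2, c = -4.5.
= 3207.6 + 16 + 688.5 + 72 + (-372.6) + 144
= 3755.5.

Var(S) = 3755.5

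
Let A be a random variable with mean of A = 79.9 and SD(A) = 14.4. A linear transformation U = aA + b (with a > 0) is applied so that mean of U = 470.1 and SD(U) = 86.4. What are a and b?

SD(U) = a·SD(A) (a > 0), so a = 86.4/14.4 = 6.
mean of U = a·mean of A + b, so b = 470.1 − 6·79.9 = -9.3.

a = 6, b = -9.3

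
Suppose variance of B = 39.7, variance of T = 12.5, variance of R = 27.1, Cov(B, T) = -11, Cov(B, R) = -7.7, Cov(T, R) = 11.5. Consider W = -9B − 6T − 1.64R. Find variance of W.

variance of W = 2549.60416

variance of W = a²·variance of B + b²·variance of T + c²·variance of R + 2ab·Cov(B, T) + 2ac·Cov(B, R) + 2bc·Cov(T, R), with a = -9, b = -6, c = -1.64.
= 3215.7 + 450 + 72.88816 + (-1188) + (-227.304) + 226.32
= 2549.60416.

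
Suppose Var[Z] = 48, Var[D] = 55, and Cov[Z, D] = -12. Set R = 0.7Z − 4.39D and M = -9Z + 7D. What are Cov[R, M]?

Cov[R, M] = -2525.47

By bilinearity, Cov[R, M] = ac·Var[Z] + bd·Var[D] + (ad+bc)·Cov[Z, D], with a=0.7, b=-4.39, c=-9, d=7.
ac·Var[Z] = 0.7·(-9)·48 = -302.4
bd·Var[D] = (-4.39)·7·55 = -1690.15
(ad+bc)·Cov[Z, D] = (44.41)·(-12) = -532.92
Cov[R, M] = -302.4 + (-1690.15) + (-532.92) = -2525.47.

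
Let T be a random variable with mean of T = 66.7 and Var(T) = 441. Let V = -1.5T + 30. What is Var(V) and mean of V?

Var(V) = 992.25, mean of V = -70.05

V = -1.5T + 30 is linear with a = -1.5, b = 30.
Var(V) = a²·Var(T) = (-1.5)²·441 = 992.25 (the additive constant 30 does not affect variance).
mean of V = a·mean of T + b = (-1.5)·66.7 + 30 = -70.05.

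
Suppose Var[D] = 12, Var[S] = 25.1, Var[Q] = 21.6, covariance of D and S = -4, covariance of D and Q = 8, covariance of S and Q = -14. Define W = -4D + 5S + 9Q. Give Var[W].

Var[W] = a²·Var[D] + b²·Var[S] + c²·Var[Q] + 2ab·covariance of D and S + 2ac·covariance of D and Q + 2bc·covariance of S and Q, with a = -4, b = 5, c = 9.
= 192 + 627.5 + 1749.6 + 160 + (-576) + (-1260)
= 893.1.

Var[W] = 893.1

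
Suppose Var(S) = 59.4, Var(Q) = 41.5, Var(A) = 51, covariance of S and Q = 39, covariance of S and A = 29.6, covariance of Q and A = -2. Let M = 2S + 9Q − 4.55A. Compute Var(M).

Var(M) = a²·Var(S) + b²·Var(Q) + c²·Var(A) + 2ab·covariance of S and Q + 2ac·covariance of S and A + 2bc·covariance of Q and A, with a = 2, b = 9, c = -4.55.
= 237.6 + 3361.5 + 1055.8275 + 1404 + (-538.72) + 163.8
= 5684.0075.

Var(M) = 5684.0075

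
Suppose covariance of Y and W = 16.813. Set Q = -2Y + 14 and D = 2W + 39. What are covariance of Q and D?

covariance of Q and D = -67.252

covariance of Q and D = a·c·covariance of Y and W = (-2)·2·16.813 = -67.252. Additive constants drop out.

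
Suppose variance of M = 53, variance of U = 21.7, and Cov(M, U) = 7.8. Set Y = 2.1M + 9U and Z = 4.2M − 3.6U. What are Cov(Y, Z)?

Cov(Y, Z) = 0.252

By bilinearity, Cov(Y, Z) = ac·variance of M + bd·variance of U + (ad+bc)·Cov(M, U), with a=2.1, b=9, c=4.2, d=-3.6.
ac·variance of M = 2.1·4.2·53 = 467.46
bd·variance of U = 9·(-3.6)·21.7 = -703.08
(ad+bc)·Cov(M, U) = (30.24)·7.8 = 235.872
Cov(Y, Z) = 467.46 + (-703.08) + 235.872 = 0.252.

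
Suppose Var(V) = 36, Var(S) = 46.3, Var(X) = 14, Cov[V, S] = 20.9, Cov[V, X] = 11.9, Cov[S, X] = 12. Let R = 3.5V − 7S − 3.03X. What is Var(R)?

Var(R) = 2070.7736

Var(R) = a²·Var(V) + b²·Var(S) + c²·Var(X) + 2ab·Cov[V, S] + 2ac·Cov[V, X] + 2bc·Cov[S, X], with a = 3.5, b = -7, c = -3.03.
= 441 + 2268.7 + 128.5326 + (-1024.1) + (-252.399) + 509.04
= 2070.7736.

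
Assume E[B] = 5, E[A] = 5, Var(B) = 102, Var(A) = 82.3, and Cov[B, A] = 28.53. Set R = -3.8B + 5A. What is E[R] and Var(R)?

E[R] = (-3.8)·E[B] + 5·E[A] = (-3.8)·5 + 5·5 = 6.
Var(R) = a²·Var(B) + b²·Var(A) + 2ab·Cov[B, A] with a = -3.8, b = 5.
= (-3.8)²·102 + 5²·82.3 + 2·(-3.8)·5·28.53
= 1472.88 + 2057.5 + (-1084.14) = 2446.24.

E[R] = 6, Var(R) = 2446.24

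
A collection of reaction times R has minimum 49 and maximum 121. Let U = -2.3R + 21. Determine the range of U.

Range of R = 121 − 49 = 72.
Range(U) = |a|·Range(R) = |-2.3|·72 = 165.6.

Range(U) = 165.6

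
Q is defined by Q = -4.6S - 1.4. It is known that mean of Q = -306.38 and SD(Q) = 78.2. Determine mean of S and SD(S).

mean of S = 66.3, SD(S) = 17

From Q = -4.6S - 1.4: mean of Q = a·mean of S + b, so mean of S = (mean of Q − b)/a = (-306.38 − (-1.4))/(-4.6) = 66.3.
SD(Q) = |a|·SD(S), so SD(S) = 78.2/|-4.6| = 17.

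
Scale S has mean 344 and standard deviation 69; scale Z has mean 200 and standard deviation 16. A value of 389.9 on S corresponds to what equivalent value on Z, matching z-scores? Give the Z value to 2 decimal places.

Z = 210.64

z = (389.9 − 344)/69 ≈ 0.6652.
Z = 200 + z·16 = 200 + (389.9 − 344)·16/69 ≈ 210.64.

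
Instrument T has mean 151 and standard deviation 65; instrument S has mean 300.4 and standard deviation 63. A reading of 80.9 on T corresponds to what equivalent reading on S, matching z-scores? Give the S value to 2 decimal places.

S = 232.46

z = (80.9 − 151)/65 ≈ -1.0785.
S = 300.4 + z·63 = 300.4 + (80.9 − 151)·63/65 ≈ 232.46.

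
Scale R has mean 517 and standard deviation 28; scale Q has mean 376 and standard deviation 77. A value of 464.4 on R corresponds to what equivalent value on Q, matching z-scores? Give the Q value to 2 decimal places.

Q = 231.35

z = (464.4 − 517)/28 ≈ -1.8786.
Q = 376 + z·77 = 376 + (464.4 − 517)·77/28 = 231.35.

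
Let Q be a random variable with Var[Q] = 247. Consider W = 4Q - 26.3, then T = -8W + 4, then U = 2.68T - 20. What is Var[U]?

Var[W] = 4²·247 = 3952.
Var[T] = (-8)²·3952 = 252928.
Var[U] = 2.68²·252928 = 1816630.0672.

Var[U] = 1816630.0672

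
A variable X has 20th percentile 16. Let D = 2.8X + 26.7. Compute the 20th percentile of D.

20th percentile of D = 71.5

Since a = 2.8 > 0 the transformation is increasing, so the 20th percentile of D = a·(P_{20} of X) + b = 2.8·16 + 26.7 = 71.5.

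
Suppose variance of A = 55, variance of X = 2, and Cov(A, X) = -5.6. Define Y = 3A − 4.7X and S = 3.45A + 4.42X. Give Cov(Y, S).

By bilinearity, Cov(Y, S) = ac·variance of A + bd·variance of X + (ad+bc)·Cov(A, X), with a=3, b=-4.7, c=3.45, d=4.42.
ac·variance of A = 3·3.45·55 = 569.25
bd·variance of X = (-4.7)·4.42·2 = -41.548
(ad+bc)·Cov(A, X) = (-2.955)·(-5.6) = 16.548
Cov(Y, S) = 569.25 + (-41.548) + 16.548 = 544.25.

Cov(Y, S) = 544.25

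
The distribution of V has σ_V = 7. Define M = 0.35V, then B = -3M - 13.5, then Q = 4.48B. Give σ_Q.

σ_M = |0.35|·7 = 2.45.
σ_B = |-3|·2.45 = 7.35.
σ_Q = |4.48|·7.35 = 32.928.

σ_Q = 32.928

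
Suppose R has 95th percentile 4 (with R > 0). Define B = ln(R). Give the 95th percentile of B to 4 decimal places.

ln(R) is increasing, so P_{95}(B) = g(P_{95}(R)) ≈ 1.3863.

95th percentile of B = 1.3863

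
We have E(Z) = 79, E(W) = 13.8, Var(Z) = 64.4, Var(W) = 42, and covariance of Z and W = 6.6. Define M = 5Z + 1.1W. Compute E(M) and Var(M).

E(M) = 5·E(Z) + 1.1·E(W) = 5·79 + 1.1·13.8 = 410.18.
Var(M) = a²·Var(Z) + b²·Var(W) + 2ab·covariance of Z and W with a = 5, b = 1.1.
= 5²·64.4 + 1.1²·42 + 2·5·1.1·6.6
= 1610 + 50.82 + 72.6 = 1733.42.

E(M) = 410.18, Var(M) = 1733.42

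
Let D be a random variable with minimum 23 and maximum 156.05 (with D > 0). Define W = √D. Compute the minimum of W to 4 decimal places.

√D is increasing on this domain, so min(W) comes from min(D) = 23: min(W) = √(23) ≈ 4.7958.

min(W) = 4.7958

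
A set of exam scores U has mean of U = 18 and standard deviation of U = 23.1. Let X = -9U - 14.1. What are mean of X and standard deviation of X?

X = -9U - 14.1 is linear with a = -9, b = -14.1.
mean of X = a·mean of U + b = (-9)·18 + (-14.1) = -176.1.
standard deviation of X = |a|·standard deviation of U = |-9|·23.1 = 207.9.

mean of X = -176.1, standard deviation of X = 207.9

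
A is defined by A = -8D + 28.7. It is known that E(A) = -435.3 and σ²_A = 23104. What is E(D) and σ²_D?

From A = -8D + 28.7: E(A) = a·E(D) + b, so E(D) = (E(A) − b)/a = (-435.3 − 28.7)/(-8) = 58.
σ²_A = a²·σ²_D, so σ²_D = 23104/(-8)² = 361.

E(D) = 58, σ²_D = 361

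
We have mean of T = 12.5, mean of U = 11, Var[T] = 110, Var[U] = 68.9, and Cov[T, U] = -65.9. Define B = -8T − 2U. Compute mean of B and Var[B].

mean of B = (-8)·mean of T + (-2)·mean of U = (-8)·12.5 + (-2)·11 = -122.
Var[B] = a²·Var[T] + b²·Var[U] + 2ab·Cov[T, U] with a = -8, b = -2.
= (-8)²·110 + (-2)²·68.9 + 2·(-8)·(-2)·(-65.9)
= 7040 + 275.6 + (-2108.8) = 5206.8.

mean of B = -122, Var[B] = 5206.8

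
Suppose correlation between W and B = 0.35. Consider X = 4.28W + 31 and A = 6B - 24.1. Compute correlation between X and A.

correlation between X and A = 0.35

Linear rescalings preserve correlation up to sign; here the slopes 4.28 and 6 have the same sign, so correlation between X and A = correlation between W and B = 0.35.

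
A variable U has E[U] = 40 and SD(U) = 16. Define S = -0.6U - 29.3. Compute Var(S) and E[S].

Var(S) = 92.16, E[S] = -53.3

S = -0.6U - 29.3 is linear with a = -0.6, b = -29.3.
Var(U) = 16² = 256.
Var(S) = a²·Var(U) = (-0.6)²·256 = 92.16 (the additive constant -29.3 does not affect variance).
E[S] = a·E[U] + b = (-0.6)·40 + (-29.3) = -53.3.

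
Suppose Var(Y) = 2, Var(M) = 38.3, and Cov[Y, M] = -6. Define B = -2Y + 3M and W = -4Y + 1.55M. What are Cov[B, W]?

Cov[B, W] = 284.695

By bilinearity, Cov[B, W] = ac·Var(Y) + bd·Var(M) + (ad+bc)·Cov[Y, M], with a=-2, b=3, c=-4, d=1.55.
ac·Var(Y) = (-2)·(-4)·2 = 16
bd·Var(M) = 3·1.55·38.3 = 178.095
(ad+bc)·Cov[Y, M] = (-15.1)·(-6) = 90.6
Cov[B, W] = 16 + 178.095 + 90.6 = 284.695.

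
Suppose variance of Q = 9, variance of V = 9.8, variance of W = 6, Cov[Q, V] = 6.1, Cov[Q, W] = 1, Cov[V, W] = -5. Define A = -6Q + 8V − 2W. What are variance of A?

variance of A = a²·variance of Q + b²·variance of V + c²·variance of W + 2ab·Cov[Q, V] + 2ac·Cov[Q, W] + 2bc·Cov[V, W], with a = -6, b = 8, c = -2.
= 324 + 627.2 + 24 + (-585.6) + 24 + 160
= 573.6.

variance of A = 573.6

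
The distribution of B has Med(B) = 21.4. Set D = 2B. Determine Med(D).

Med(D) = 42.8

A linear map preserves order up to sign, so Med(D) = a·Med(B) + b = 2·21.4 = 42.8.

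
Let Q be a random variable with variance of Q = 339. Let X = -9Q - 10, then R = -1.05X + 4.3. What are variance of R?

variance of R = 30273.5475

variance of X = (-9)²·339 = 27459.
variance of R = (-1.05)²·27459 = 30273.5475.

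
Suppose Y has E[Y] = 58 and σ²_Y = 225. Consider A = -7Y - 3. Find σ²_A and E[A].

σ²_A = 11025, E[A] = -409

A = -7Y - 3 is linear with a = -7, b = -3.
σ²_A = a²·σ²_Y = (-7)²·225 = 11025 (the additive constant -3 does not affect variance).
E[A] = a·E[Y] + b = (-7)·58 + (-3) = -409.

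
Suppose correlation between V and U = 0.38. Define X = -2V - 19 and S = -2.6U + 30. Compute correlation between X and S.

Linear rescalings preserve correlation up to sign; here the slopes -2 and -2.6 have the same sign, so correlation between X and S = correlation between V and U = 0.38.

correlation between X and S = 0.38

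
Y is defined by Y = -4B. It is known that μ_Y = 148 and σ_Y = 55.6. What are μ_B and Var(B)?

From Y = -4B: μ_Y = a·μ_B + b, so μ_B = (μ_Y − b)/a = (148 − 0)/(-4) = -37.
Var(Y) = 55.6² = 3091.36.
Var(Y) = a²·Var(B), so Var(B) = 3091.36/(-4)² = 193.21.

μ_B = -37, Var(B) = 193.21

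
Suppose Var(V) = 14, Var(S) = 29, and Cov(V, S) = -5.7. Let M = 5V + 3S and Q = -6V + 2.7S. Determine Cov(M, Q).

Cov(M, Q) = -159.45

By bilinearity, Cov(M, Q) = ac·Var(V) + bd·Var(S) + (ad+bc)·Cov(V, S), with a=5, b=3, c=-6, d=2.7.
ac·Var(V) = 5·(-6)·14 = -420
bd·Var(S) = 3·2.7·29 = 234.9
(ad+bc)·Cov(V, S) = (-4.5)·(-5.7) = 25.65
Cov(M, Q) = -420 + 234.9 + 25.65 = -159.45.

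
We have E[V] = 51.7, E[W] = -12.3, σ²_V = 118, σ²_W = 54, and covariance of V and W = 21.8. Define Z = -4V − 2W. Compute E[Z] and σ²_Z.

E[Z] = (-4)·E[V] + (-2)·E[W] = (-4)·51.7 + (-2)·(-12.3) = -182.2.
σ²_Z = a²·σ²_V + b²·σ²_W + 2ab·covariance of V and W with a = -4, b = -2.
= (-4)²·118 + (-2)²·54 + 2·(-4)·(-2)·21.8
= 1888 + 216 + 348.8 = 2452.8.

E[Z] = -182.2, σ²_Z = 2452.8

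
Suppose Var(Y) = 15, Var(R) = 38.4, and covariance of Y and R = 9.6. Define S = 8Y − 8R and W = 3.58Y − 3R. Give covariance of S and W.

By bilinearity, covariance of S and W = ac·Var(Y) + bd·Var(R) + (ad+bc)·covariance of Y and R, with a=8, b=-8, c=3.58, d=-3.
ac·Var(Y) = 8·3.58·15 = 429.6
bd·Var(R) = (-8)·(-3)·38.4 = 921.6
(ad+bc)·covariance of Y and R = (-52.64)·9.6 = -505.344
covariance of S and W = 429.6 + 921.6 + (-505.344) = 845.856.

covariance of S and W = 845.856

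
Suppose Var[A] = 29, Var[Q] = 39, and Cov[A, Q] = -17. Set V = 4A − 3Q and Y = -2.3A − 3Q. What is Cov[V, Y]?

Cov[V, Y] = 170.9

By bilinearity, Cov[V, Y] = ac·Var[A] + bd·Var[Q] + (ad+bc)·Cov[A, Q], with a=4, b=-3, c=-2.3, d=-3.
ac·Var[A] = 4·(-2.3)·29 = -266.8
bd·Var[Q] = (-3)·(-3)·39 = 351
(ad+bc)·Cov[A, Q] = (-5.1)·(-17) = 86.7
Cov[V, Y] = -266.8 + 351 + 86.7 = 170.9.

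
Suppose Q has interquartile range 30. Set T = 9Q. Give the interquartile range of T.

Under T = aQ + b, IQR(T) = |a|·IQR(Q) = |9|·30 = 270 (shifts cancel; spread scales by |a|).

IQR(T) = 270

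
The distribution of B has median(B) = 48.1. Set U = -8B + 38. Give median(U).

A linear map preserves order up to sign, so median(U) = a·median(B) + b = (-8)·48.1 + 38 = -346.8.

median(U) = -346.8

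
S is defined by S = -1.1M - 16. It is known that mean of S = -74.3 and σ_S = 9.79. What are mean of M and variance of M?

mean of M = 53, variance of M = 79.21

From S = -1.1M - 16: mean of S = a·mean of M + b, so mean of M = (mean of S − b)/a = (-74.3 − (-16))/(-1.1) = 53.
variance of S = 9.79² = 95.8441.
variance of S = a²·variance of M, so variance of M = 95.8441/(-1.1)² = 79.21.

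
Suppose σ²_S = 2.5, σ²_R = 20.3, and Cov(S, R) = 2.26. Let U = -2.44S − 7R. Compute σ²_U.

σ²_U = a²·σ²_S + b²·σ²_R + 2ab·Cov(S, R) with a = -2.44, b = -7.
= (-2.44)²·2.5 + (-7)²·20.3 + 2·(-2.44)·(-7)·2.26
= 14.884 + 994.7 + 77.2016 = 1086.7856.

σ²_U = 1086.7856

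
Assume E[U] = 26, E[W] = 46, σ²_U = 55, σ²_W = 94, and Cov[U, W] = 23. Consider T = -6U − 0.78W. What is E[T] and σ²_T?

E[T] = -191.88, σ²_T = 2252.4696

E[T] = (-6)·E[U] + (-0.78)·E[W] = (-6)·26 + (-0.78)·46 = -191.88.
σ²_T = a²·σ²_U + b²·σ²_W + 2ab·Cov[U, W] with a = -6, b = -0.78.
= (-6)²·55 + (-0.78)²·94 + 2·(-6)·(-0.78)·23
= 1980 + 57.1896 + 215.28 = 2252.4696.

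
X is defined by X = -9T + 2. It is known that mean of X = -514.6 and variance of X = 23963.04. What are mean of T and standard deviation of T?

mean of T = 57.4, standard deviation of T = 17.2

From X = -9T + 2: mean of X = a·mean of T + b, so mean of T = (mean of X − b)/a = (-514.6 − 2)/(-9) = 57.4.
standard deviation of X = √23963.04 = 154.8.
standard deviation of X = |a|·standard deviation of T, so standard deviation of T = 154.8/|-9| = 17.2.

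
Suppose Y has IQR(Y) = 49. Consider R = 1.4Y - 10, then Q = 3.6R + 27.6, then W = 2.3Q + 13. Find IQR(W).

IQR(R) = |1.4|·49 = 68.6.
IQR(Q) = |3.6|·68.6 = 246.96.
IQR(W) = |2.3|·246.96 = 568.008.

IQR(W) = 568.008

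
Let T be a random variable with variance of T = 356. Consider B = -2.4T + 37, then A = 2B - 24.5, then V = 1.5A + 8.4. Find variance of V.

variance of V = 18455.04

variance of B = (-2.4)²·356 = 2050.56.
variance of A = 2²·2050.56 = 8202.24.
variance of V = 1.5²·8202.24 = 18455.04.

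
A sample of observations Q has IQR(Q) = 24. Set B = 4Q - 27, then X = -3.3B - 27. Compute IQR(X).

IQR(B) = |4|·24 = 96.
IQR(X) = |-3.3|·96 = 316.8.

IQR(X) = 316.8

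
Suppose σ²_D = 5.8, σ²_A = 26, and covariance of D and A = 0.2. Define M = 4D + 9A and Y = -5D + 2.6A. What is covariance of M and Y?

By bilinearity, covariance of M and Y = ac·σ²_D + bd·σ²_A + (ad+bc)·covariance of D and A, with a=4, b=9, c=-5, d=2.6.
ac·σ²_D = 4·(-5)·5.8 = -116
bd·σ²_A = 9·2.6·26 = 608.4
(ad+bc)·covariance of D and A = (-34.6)·0.2 = -6.92
covariance of M and Y = -116 + 608.4 + (-6.92) = 485.48.

covariance of M and Y = 485.48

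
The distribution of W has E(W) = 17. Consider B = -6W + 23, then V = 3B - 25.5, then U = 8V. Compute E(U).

E(B) = (-6)·17 + 23 = -79.
E(V) = 3·(-79) + (-25.5) = -262.5.
E(U) = 8·(-262.5) = -2100.

E(U) = -2100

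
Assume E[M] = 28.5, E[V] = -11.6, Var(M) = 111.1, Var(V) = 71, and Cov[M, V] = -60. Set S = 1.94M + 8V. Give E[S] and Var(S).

E[S] = -37.51, Var(S) = 3099.73596

E[S] = 1.94·E[M] + 8·E[V] = 1.94·28.5 + 8·(-11.6) = -37.51.
Var(S) = a²·Var(M) + b²·Var(V) + 2ab·Cov[M, V] with a = 1.94, b = 8.
= 1.94²·111.1 + 8²·71 + 2·1.94·8·(-60)
= 418.13596 + 4544 + (-1862.4) = 3099.73596.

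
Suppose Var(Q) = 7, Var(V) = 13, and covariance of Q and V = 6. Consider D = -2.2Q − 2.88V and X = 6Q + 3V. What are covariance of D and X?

covariance of D and X = -348

By bilinearity, covariance of D and X = ac·Var(Q) + bd·Var(V) + (ad+bc)·covariance of Q and V, with a=-2.2, b=-2.88, c=6, d=3.
ac·Var(Q) = (-2.2)·6·7 = -92.4
bd·Var(V) = (-2.88)·3·13 = -112.32
(ad+bc)·covariance of Q and V = (-23.88)·6 = -143.28
covariance of D and X = -92.4 + (-112.32) + (-143.28) = -348.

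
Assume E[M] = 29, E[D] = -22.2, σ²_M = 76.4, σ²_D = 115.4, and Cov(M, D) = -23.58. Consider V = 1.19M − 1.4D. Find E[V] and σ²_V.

E[V] = 65.59, σ²_V = 412.9426

E[V] = 1.19·E[M] + (-1.4)·E[D] = 1.19·29 + (-1.4)·(-22.2) = 65.59.
σ²_V = a²·σ²_M + b²·σ²_D + 2ab·Cov(M, D) with a = 1.19, b = -1.4.
= 1.19²·76.4 + (-1.4)²·115.4 + 2·1.19·(-1.4)·(-23.58)
= 108.19004 + 226.184 + 78.56856 = 412.9426.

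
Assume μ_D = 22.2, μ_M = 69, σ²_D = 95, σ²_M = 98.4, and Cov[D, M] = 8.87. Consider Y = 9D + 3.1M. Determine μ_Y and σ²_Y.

μ_Y = 9·μ_D + 3.1·μ_M = 9·22.2 + 3.1·69 = 413.7.
σ²_Y = a²·σ²_D + b²·σ²_M + 2ab·Cov[D, M] with a = 9, b = 3.1.
= 9²·95 + 3.1²·98.4 + 2·9·3.1·8.87
= 7695 + 945.624 + 494.946 = 9135.57.

μ_Y = 413.7, σ²_Y = 9135.57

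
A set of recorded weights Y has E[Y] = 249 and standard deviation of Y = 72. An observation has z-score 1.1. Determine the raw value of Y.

Y = E[Y] + z·standard deviation of Y = 249 + 1.1·72 = 328.2.

Y = 328.2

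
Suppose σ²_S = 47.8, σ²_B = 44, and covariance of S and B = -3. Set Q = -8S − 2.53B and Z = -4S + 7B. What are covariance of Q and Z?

covariance of Q and Z = 888

By bilinearity, covariance of Q and Z = ac·σ²_S + bd·σ²_B + (ad+bc)·covariance of S and B, with a=-8, b=-2.53, c=-4, d=7.
ac·σ²_S = (-8)·(-4)·47.8 = 1529.6
bd·σ²_B = (-2.53)·7·44 = -779.24
(ad+bc)·covariance of S and B = (-45.88)·(-3) = 137.64
covariance of Q and Z = 1529.6 + (-779.24) + 137.64 = 888.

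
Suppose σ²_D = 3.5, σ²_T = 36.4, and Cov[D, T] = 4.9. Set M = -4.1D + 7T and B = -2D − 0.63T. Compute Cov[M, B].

Cov[M, B] = -187.7673

By bilinearity, Cov[M, B] = ac·σ²_D + bd·σ²_T + (ad+bc)·Cov[D, T], with a=-4.1, b=7, c=-2, d=-0.63.
ac·σ²_D = (-4.1)·(-2)·3.5 = 28.7
bd·σ²_T = 7·(-0.63)·36.4 = -160.524
(ad+bc)·Cov[D, T] = (-11.417)·4.9 = -55.9433
Cov[M, B] = 28.7 + (-160.524) + (-55.9433) = -187.7673.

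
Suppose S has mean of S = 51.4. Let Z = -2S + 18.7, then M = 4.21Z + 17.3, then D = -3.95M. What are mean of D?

mean of Z = (-2)·51.4 + 18.7 = -84.1.
mean of M = 4.21·(-84.1) + 17.3 = -336.761.
mean of D = (-3.95)·(-336.761) = 1330.20595.

mean of D = 1330.20595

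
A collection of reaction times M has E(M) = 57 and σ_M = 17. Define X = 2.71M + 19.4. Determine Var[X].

Var[X] = 2122.4449

X = 2.71M + 19.4 is linear with a = 2.71, b = 19.4.
Var[M] = 17² = 289.
Var[X] = a²·Var[M] = 2.71²·289 = 2122.4449 (the additive constant 19.4 does not affect variance).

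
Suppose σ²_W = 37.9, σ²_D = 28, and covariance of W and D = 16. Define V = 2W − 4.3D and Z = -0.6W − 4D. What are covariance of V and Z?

By bilinearity, covariance of V and Z = ac·σ²_W + bd·σ²_D + (ad+bc)·covariance of W and D, with a=2, b=-4.3, c=-0.6, d=-4.
ac·σ²_W = 2·(-0.6)·37.9 = -45.48
bd·σ²_D = (-4.3)·(-4)·28 = 481.6
(ad+bc)·covariance of W and D = (-5.42)·16 = -86.72
covariance of V and Z = -45.48 + 481.6 + (-86.72) = 349.4.

covariance of V and Z = 349.4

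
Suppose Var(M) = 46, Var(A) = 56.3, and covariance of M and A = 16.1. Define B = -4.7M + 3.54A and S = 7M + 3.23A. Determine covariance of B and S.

covariance of B and S = -715.11064

By bilinearity, covariance of B and S = ac·Var(M) + bd·Var(A) + (ad+bc)·covariance of M and A, with a=-4.7, b=3.54, c=7, d=3.23.
ac·Var(M) = (-4.7)·7·46 = -1513.4
bd·Var(A) = 3.54·3.23·56.3 = 643.74546
(ad+bc)·covariance of M and A = (9.599)·16.1 = 154.5439
covariance of B and S = -1513.4 + 643.74546 + 154.5439 = -715.11064.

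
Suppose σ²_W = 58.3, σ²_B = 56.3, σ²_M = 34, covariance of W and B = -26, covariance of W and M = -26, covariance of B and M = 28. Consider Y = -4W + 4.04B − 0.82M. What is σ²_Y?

σ²_Y = 2358.81088

σ²_Y = a²·σ²_W + b²·σ²_B + c²·σ²_M + 2ab·covariance of W and B + 2ac·covariance of W and M + 2bc·covariance of B and M, with a = -4, b = 4.04, c = -0.82.
= 932.8 + 918.90608 + 22.8616 + 840.32 + (-170.56) + (-185.5168)
= 2358.81088.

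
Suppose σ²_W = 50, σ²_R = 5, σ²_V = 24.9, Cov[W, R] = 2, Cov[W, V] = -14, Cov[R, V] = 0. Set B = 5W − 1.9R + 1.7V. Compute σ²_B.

σ²_B = 1064.011

σ²_B = a²·σ²_W + b²·σ²_R + c²·σ²_V + 2ab·Cov[W, R] + 2ac·Cov[W, V] + 2bc·Cov[R, V], with a = 5, b = -1.9, c = 1.7.
= 1250 + 18.05 + 71.961 + (-38) + (-238) + 0
= 1064.011.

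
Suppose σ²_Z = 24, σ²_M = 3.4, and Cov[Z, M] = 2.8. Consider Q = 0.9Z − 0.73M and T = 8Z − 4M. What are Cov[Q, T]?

By bilinearity, Cov[Q, T] = ac·σ²_Z + bd·σ²_M + (ad+bc)·Cov[Z, M], with a=0.9, b=-0.73, c=8, d=-4.
ac·σ²_Z = 0.9·8·24 = 172.8
bd·σ²_M = (-0.73)·(-4)·3.4 = 9.928
(ad+bc)·Cov[Z, M] = (-9.44)·2.8 = -26.432
Cov[Q, T] = 172.8 + 9.928 + (-26.432) = 156.296.

Cov[Q, T] = 156.296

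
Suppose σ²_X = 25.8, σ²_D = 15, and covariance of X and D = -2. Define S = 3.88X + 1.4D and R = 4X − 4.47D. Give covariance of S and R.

By bilinearity, covariance of S and R = ac·σ²_X + bd·σ²_D + (ad+bc)·covariance of X and D, with a=3.88, b=1.4, c=4, d=-4.47.
ac·σ²_X = 3.88·4·25.8 = 400.416
bd·σ²_D = 1.4·(-4.47)·15 = -93.87
(ad+bc)·covariance of X and D = (-11.7436)·(-2) = 23.4872
covariance of S and R = 400.416 + (-93.87) + 23.4872 = 330.0332.

covariance of S and R = 330.0332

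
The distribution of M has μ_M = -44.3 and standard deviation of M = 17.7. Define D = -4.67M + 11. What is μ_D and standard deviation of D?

μ_D = 217.881, standard deviation of D = 82.659

D = -4.67M + 11 is linear with a = -4.67, b = 11.
μ_D = a·μ_M + b = (-4.67)·(-44.3) + 11 = 217.881.
standard deviation of D = |a|·standard deviation of M = |-4.67|·17.7 = 82.659.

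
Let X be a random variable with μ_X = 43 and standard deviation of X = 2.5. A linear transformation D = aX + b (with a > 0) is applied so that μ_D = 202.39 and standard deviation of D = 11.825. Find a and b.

standard deviation of D = a·standard deviation of X (a > 0), so a = 11.825/2.5 = 4.73.
μ_D = a·μ_X + b, so b = 202.39 − 4.73·43 = -1.

a = 4.73, b = -1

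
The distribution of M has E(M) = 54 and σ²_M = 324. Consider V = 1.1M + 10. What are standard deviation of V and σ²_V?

V = 1.1M + 10 is linear with a = 1.1, b = 10.
standard deviation of M = √324 = 18.
standard deviation of V = |a|·standard deviation of M = |1.1|·18 = 19.8.
σ²_V = a²·σ²_M = 1.1²·324 = 392.04 (the additive constant 10 does not affect variance).

standard deviation of V = 19.8, σ²_V = 392.04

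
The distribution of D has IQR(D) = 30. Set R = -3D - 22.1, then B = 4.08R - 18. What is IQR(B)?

IQR(B) = 367.2

IQR(R) = |-3|·30 = 90.
IQR(B) = |4.08|·90 = 367.2.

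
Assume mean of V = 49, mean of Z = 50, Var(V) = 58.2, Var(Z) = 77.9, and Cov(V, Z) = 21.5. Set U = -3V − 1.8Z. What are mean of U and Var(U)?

mean of U = -237, Var(U) = 1008.396

mean of U = (-3)·mean of V + (-1.8)·mean of Z = (-3)·49 + (-1.8)·50 = -237.
Var(U) = a²·Var(V) + b²·Var(Z) + 2ab·Cov(V, Z) with a = -3, b = -1.8.
= (-3)²·58.2 + (-1.8)²·77.9 + 2·(-3)·(-1.8)·21.5
= 523.8 + 252.396 + 232.2 = 1008.396.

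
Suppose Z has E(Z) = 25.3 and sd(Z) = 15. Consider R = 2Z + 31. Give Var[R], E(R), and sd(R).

R = 2Z + 31 is linear with a = 2, b = 31.
Var[Z] = 15² = 225.
Var[R] = a²·Var[Z] = 2²·225 = 900 (the additive constant 31 does not affect variance).
E(R) = a·E(Z) + b = 2·25.3 + 31 = 81.6.
sd(R) = |a|·sd(Z) = |2|·15 = 30.

Var[R] = 900, E(R) = 81.6, sd(R) = 30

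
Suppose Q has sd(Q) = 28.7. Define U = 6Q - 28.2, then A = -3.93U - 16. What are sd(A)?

sd(A) = 676.746

sd(U) = |6|·28.7 = 172.2.
sd(A) = |-3.93|·172.2 = 676.746.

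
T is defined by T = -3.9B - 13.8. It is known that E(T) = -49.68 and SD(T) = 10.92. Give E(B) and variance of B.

From T = -3.9B - 13.8: E(T) = a·E(B) + b, so E(B) = (E(T) − b)/a = (-49.68 − (-13.8))/(-3.9) = 9.2.
variance of T = 10.92² = 119.2464.
variance of T = a²·variance of B, so variance of B = 119.2464/(-3.9)² = 7.84.

E(B) = 9.2, variance of B = 7.84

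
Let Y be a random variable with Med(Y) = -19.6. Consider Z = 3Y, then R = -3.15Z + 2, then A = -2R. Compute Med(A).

Med(Z) = 3·(-19.6) = -58.8.
Med(R) = (-3.15)·(-58.8) + 2 = 187.22.
Med(A) = (-2)·187.22 = -374.44.

Med(A) = -374.44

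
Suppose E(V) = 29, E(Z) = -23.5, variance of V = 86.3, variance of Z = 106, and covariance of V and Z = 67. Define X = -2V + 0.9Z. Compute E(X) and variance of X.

E(X) = (-2)·E(V) + 0.9·E(Z) = (-2)·29 + 0.9·(-23.5) = -79.15.
variance of X = a²·variance of V + b²·variance of Z + 2ab·covariance of V and Z with a = -2, b = 0.9.
= (-2)²·86.3 + 0.9²·106 + 2·(-2)·0.9·67
= 345.2 + 85.86 + (-241.2) = 189.86.

E(X) = -79.15, variance of X = 189.86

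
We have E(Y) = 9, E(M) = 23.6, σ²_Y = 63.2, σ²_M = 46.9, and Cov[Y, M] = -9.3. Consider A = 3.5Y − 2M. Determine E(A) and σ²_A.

E(A) = 3.5·E(Y) + (-2)·E(M) = 3.5·9 + (-2)·23.6 = -15.7.
σ²_A = a²·σ²_Y + b²·σ²_M + 2ab·Cov[Y, M] with a = 3.5, b = -2.
= 3.5²·63.2 + (-2)²·46.9 + 2·3.5·(-2)·(-9.3)
= 774.2 + 187.6 + 130.2 = 1092.

E(A) = -15.7, σ²_A = 1092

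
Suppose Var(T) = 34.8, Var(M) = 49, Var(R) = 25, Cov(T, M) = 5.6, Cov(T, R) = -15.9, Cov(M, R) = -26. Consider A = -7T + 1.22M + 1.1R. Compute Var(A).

Var(A) = a²·Var(T) + b²·Var(M) + c²·Var(R) + 2ab·Cov(T, M) + 2ac·Cov(T, R) + 2bc·Cov(M, R), with a = -7, b = 1.22, c = 1.1.
= 1705.2 + 72.9316 + 30.25 + (-95.648) + 244.86 + (-69.784)
= 1887.8096.

Var(A) = 1887.8096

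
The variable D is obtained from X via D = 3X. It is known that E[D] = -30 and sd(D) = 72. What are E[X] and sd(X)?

From D = 3X: E[D] = a·E[X] + b, so E[X] = (E[D] − b)/a = (-30 − 0)/3 = -10.
sd(D) = |a|·sd(X), so sd(X) = 72/|3| = 24.

E[X] = -10, sd(X) = 24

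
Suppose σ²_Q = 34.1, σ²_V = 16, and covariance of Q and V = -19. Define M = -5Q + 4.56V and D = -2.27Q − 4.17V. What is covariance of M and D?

covariance of M and D = -116.6854

By bilinearity, covariance of M and D = ac·σ²_Q + bd·σ²_V + (ad+bc)·covariance of Q and V, with a=-5, b=4.56, c=-2.27, d=-4.17.
ac·σ²_Q = (-5)·(-2.27)·34.1 = 387.035
bd·σ²_V = 4.56·(-4.17)·16 = -304.2432
(ad+bc)·covariance of Q and V = (10.4988)·(-19) = -199.4772
covariance of M and D = 387.035 + (-304.2432) + (-199.4772) = -116.6854.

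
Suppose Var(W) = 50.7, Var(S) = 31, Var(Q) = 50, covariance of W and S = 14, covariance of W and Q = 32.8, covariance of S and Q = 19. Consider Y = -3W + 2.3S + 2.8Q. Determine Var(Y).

Var(Y) = a²·Var(W) + b²·Var(S) + c²·Var(Q) + 2ab·covariance of W and S + 2ac·covariance of W and Q + 2bc·covariance of S and Q, with a = -3, b = 2.3, c = 2.8.
= 456.3 + 163.99 + 392 + (-193.2) + (-551.04) + 244.72
= 512.77.

Var(Y) = 512.77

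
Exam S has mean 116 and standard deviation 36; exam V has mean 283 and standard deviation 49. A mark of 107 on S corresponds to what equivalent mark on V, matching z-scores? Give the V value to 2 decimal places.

z = (107 − 116)/36 = -0.25.
V = 283 + z·49 = 283 + (107 − 116)·49/36 = 270.75.

V = 270.75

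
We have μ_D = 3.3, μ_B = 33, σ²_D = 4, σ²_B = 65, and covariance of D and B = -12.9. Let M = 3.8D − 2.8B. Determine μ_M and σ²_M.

μ_M = 3.8·μ_D + (-2.8)·μ_B = 3.8·3.3 + (-2.8)·33 = -79.86.
σ²_M = a²·σ²_D + b²·σ²_B + 2ab·covariance of D and B with a = 3.8, b = -2.8.
= 3.8²·4 + (-2.8)²·65 + 2·3.8·(-2.8)·(-12.9)
= 57.76 + 509.6 + 274.512 = 841.872.

μ_M = -79.86, σ²_M = 841.872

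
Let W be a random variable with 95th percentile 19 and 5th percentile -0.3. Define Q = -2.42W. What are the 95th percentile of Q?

Since a = -2.42 < 0 the transformation is decreasing, reversing order: the 95th percentile of Q corresponds to the 5th percentile of W.
So P_{95}(Q) = a·P_{5}(W) + b = (-2.42)·(-0.3) = 0.726.

95th percentile of Q = 0.726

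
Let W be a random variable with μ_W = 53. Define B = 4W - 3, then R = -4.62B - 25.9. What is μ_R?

μ_R = -991.48

μ_B = 4·53 + (-3) = 209.
μ_R = (-4.62)·209 + (-25.9) = -991.48.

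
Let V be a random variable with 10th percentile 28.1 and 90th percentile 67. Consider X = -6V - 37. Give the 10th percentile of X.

10th percentile of X = -439

Since a = -6 < 0 the transformation is decreasing, reversing order: the 10th percentile of X corresponds to the 90th percentile of V.
So P_{10}(X) = a·P_{90}(V) + b = (-6)·67 + (-37) = -439.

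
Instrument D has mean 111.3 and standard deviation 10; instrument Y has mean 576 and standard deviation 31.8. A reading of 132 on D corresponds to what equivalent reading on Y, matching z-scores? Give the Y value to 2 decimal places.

Y = 641.83

z = (132 − 111.3)/10 = 2.07.
Y = 576 + z·31.8 = 576 + (132 − 111.3)·31.8/10 ≈ 641.83.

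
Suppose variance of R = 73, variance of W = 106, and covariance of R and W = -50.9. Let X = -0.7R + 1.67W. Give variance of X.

variance of X = a²·variance of R + b²·variance of W + 2ab·covariance of R and W with a = -0.7, b = 1.67.
= (-0.7)²·73 + 1.67²·106 + 2·(-0.7)·1.67·(-50.9)
= 35.77 + 295.6234 + 119.0042 = 450.3976.

variance of X = 450.3976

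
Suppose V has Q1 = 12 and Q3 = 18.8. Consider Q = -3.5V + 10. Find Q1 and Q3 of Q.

Q1(Q) = -55.8, Q3(Q) = -32

a = -3.5 < 0 reverses order: Q1(Q) comes from Q3(V), Q3(Q) from Q1(V).
Q1(Q) = (-3.5)·18.8 + 10 = -55.8; Q3(Q) = (-3.5)·12 + 10 = -32.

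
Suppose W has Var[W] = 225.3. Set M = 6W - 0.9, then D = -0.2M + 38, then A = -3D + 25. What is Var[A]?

Var[A] = 2919.888

Var[M] = 6²·225.3 = 8110.8.
Var[D] = (-0.2)²·8110.8 = 324.432.
Var[A] = (-3)²·324.432 = 2919.888.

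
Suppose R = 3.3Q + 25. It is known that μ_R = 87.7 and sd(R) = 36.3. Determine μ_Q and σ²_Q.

μ_Q = 19, σ²_Q = 121

From R = 3.3Q + 25: μ_R = a·μ_Q + b, so μ_Q = (μ_R − b)/a = (87.7 − 25)/3.3 = 19.
σ²_R = 36.3² = 1317.69.
σ²_R = a²·σ²_Q, so σ²_Q = 1317.69/3.3² = 121.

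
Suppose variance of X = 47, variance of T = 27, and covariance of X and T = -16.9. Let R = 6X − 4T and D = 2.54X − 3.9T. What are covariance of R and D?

covariance of R and D = 1704.644

By bilinearity, covariance of R and D = ac·variance of X + bd·variance of T + (ad+bc)·covariance of X and T, with a=6, b=-4, c=2.54, d=-3.9.
ac·variance of X = 6·2.54·47 = 716.28
bd·variance of T = (-4)·(-3.9)·27 = 421.2
(ad+bc)·covariance of X and T = (-33.56)·(-16.9) = 567.164
covariance of R and D = 716.28 + 421.2 + 567.164 = 1704.644.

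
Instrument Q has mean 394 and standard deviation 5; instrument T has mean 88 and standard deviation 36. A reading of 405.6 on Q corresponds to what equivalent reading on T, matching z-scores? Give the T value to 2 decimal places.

z = (405.6 − 394)/5 = 2.32.
T = 88 + z·36 = 88 + (405.6 − 394)·36/5 = 171.52.

T = 171.52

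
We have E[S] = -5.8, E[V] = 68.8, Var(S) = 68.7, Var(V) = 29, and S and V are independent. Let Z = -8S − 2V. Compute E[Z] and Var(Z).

E[Z] = -91.2, Var(Z) = 4512.8

E[Z] = (-8)·E[S] + (-2)·E[V] = (-8)·(-5.8) + (-2)·68.8 = -91.2.
Var(Z) = a²·Var(S) + b²·Var(V) + 2ab·covariance of S and V with a = -8, b = -2.
Independence gives covariance of S and V = 0.
= (-8)²·68.7 + (-2)²·29 + 2·(-8)·(-2)·0
= 4396.8 + 116 + 0 = 4512.8.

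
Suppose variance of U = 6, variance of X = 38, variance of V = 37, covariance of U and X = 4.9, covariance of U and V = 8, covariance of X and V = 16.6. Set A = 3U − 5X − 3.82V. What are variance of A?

variance of A = 1847.6788

variance of A = a²·variance of U + b²·variance of X + c²·variance of V + 2ab·covariance of U and X + 2ac·covariance of U and V + 2bc·covariance of X and V, with a = 3, b = -5, c = -3.82.
= 54 + 950 + 539.9188 + (-147) + (-183.36) + 634.12
= 1847.6788.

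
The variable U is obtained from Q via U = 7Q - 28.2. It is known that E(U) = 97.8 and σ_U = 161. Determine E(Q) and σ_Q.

From U = 7Q - 28.2: E(U) = a·E(Q) + b, so E(Q) = (E(U) − b)/a = (97.8 − (-28.2))/7 = 18.
σ_U = |a|·σ_Q, so σ_Q = 161/|7| = 23.

E(Q) = 18, σ_Q = 23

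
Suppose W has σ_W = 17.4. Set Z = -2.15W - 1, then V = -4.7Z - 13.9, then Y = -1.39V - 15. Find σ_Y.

σ_Y = 244.39953

σ_Z = |-2.15|·17.4 = 37.41.
σ_V = |-4.7|·37.41 = 175.827.
σ_Y = |-1.39|·175.827 = 244.39953.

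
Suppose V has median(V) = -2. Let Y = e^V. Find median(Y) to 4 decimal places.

e^V is monotone on this domain, so median(Y) = exp(-2) ≈ 0.1353.

median(Y) = 0.1353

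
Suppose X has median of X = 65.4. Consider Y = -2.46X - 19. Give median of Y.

median of Y = -179.884

A linear map preserves order up to sign, so median of Y = a·median of X + b = (-2.46)·65.4 + (-19) = -179.884.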